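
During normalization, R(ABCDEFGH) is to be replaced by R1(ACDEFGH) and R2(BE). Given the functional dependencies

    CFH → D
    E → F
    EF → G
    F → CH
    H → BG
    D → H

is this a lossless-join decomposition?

Common attributes: R1 ∩ R2 = {E}.
Closure of {E}: E → F applies, adding F; EF → G applies, adding G; F → CH applies, adding CH; H → BG applies, adding B; CFH → D applies, adding D. So (E)⁺ = {BCDEFGH}.
This closure contains every attribute of R2, so R1 ∩ R2 → R2. The join is lossless.

Yes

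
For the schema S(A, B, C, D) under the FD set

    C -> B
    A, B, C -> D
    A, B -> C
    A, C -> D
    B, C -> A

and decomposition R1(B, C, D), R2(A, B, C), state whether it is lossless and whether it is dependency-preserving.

lossless and dependency-preserving

Lossless test: (B, C)⁺ = {A, B, C, D}, which contains all of one fragment — lossless.
Dependency preservation: A, B, C → D; A, C → D are not contained in any single fragment, but the restricted closure of each left-hand side across the fragments still reaches the right-hand side; the remaining FDs each lie inside some fragment. All dependencies are preserved.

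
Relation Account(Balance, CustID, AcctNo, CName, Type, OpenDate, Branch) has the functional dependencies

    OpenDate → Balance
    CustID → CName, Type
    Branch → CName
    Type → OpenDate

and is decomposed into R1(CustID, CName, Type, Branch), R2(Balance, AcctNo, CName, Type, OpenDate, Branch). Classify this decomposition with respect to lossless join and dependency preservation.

lossy but dependency-preserving

Lossless test: (CName, Type, Branch)⁺ = {Balance, CName, Type, OpenDate, Branch}, which is a superkey of neither fragment — lossy.
Dependency preservation: every FD's attributes lie within a single fragment, so each can be enforced locally — preserved.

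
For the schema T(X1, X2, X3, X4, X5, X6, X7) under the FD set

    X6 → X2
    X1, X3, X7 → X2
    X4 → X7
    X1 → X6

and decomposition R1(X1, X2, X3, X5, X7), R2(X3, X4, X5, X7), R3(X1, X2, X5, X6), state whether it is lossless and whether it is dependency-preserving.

Lossless test (chase): Rows 1 and 3 agree on X1; apply X1→X6 and equate their X6 entries. No row becomes fully distinguished — the join is lossy.
Dependency preservation: every FD's attributes lie within a single fragment, so each can be enforced locally — preserved.

lossy but dependency-preserving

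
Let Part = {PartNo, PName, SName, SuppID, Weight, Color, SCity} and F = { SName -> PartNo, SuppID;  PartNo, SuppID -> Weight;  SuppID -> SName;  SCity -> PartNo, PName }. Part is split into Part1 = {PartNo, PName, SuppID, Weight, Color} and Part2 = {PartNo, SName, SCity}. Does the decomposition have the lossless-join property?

No

Common attributes: Part1 ∩ Part2 = {PartNo}.
No dependency enlarges {PartNo}, so (PartNo)⁺ = {PartNo}.
The closure contains neither all of Part1 = {PartNo, PName, SuppID, Weight, Color} nor all of Part2 = {PartNo, SName, SCity}, so the common attributes are not a superkey of either fragment. The join is lossy.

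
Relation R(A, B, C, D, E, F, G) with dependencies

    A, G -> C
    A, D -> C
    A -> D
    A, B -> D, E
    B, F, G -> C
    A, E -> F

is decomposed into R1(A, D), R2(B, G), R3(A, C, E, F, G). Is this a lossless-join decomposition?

No

Chase test. Columns are A, B, C, D, E, F, G; row i has aⱼ where attribute j ∈ Ri, else bᵢⱼ.
Initial tableau (one row per fragment):
  row 1: a1 b12 b13 a4 b15 b16 b17
  row 2: b21 a2 b23 b24 b25 b26 a7
  row 3: a1 b32 a3 b34 a5 a6 a7
Rows 1 and 3 agree on A; apply A→D and equate their D entries.
Rows 1 and 3 agree on A, D; apply A, D→C and equate their C entries.
No row becomes fully distinguished — the join is lossy.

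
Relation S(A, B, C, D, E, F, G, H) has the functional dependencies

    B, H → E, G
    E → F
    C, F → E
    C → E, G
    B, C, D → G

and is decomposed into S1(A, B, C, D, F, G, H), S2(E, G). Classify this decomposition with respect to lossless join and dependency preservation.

lossy and not dependency-preserving

Lossless test: (G)⁺ = {G}, which is a superkey of neither fragment — lossy.
Dependency preservation: the restricted closure of {B, H} across the fragments never reaches {E, G}, so B, H → E, G cannot be enforced without a join — not preserved.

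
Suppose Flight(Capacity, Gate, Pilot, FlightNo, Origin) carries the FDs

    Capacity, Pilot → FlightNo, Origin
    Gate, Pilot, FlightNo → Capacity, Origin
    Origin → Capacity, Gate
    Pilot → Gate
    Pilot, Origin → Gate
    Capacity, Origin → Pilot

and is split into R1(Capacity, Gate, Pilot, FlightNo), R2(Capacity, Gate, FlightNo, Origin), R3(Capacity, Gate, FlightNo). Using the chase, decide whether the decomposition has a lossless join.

Chase test. Columns are Capacity, Gate, Pilot, FlightNo, Origin; row i has aⱼ where attribute j ∈ Ri, else bᵢⱼ.
Initial tableau (one row per fragment):
  row 1: a1 a2 a3 a4 b15
  row 2: a1 a2 b23 a4 a5
  row 3: a1 a2 b33 a4 b35
No row becomes fully distinguished — the join is lossy.

No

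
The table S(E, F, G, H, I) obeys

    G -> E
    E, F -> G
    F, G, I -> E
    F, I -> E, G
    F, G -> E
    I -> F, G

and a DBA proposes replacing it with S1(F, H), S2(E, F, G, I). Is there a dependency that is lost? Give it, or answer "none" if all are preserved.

none

G → E lies within S2.
E, F → G lies within S2.
F, G, I → E lies within S2.
F, I → E, G lies within S2.
F, G → E lies within S2.
I → F, G lies within S2.
Every dependency is enforceable on the fragments, so the decomposition is dependency-preserving.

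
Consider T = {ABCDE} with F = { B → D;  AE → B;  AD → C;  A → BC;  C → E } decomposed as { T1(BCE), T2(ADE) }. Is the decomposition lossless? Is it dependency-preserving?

lossy and not dependency-preserving

Lossless test: (E)⁺ = {E}, which is a superkey of neither fragment — lossy.
Dependency preservation: the restricted closure of {B} across the fragments never reaches {D}, so B → D cannot be enforced without a join — not preserved.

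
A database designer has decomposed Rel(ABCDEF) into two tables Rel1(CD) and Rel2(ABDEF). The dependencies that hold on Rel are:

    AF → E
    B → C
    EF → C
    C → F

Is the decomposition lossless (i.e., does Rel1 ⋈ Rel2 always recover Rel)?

Common attributes: Rel1 ∩ Rel2 = {D}.
No dependency enlarges {D}, so (D)⁺ = {D}.
The closure contains neither all of Rel1 = {CD} nor all of Rel2 = {ABDEF}, so the common attributes are not a superkey of either fragment. The join is lossy.

No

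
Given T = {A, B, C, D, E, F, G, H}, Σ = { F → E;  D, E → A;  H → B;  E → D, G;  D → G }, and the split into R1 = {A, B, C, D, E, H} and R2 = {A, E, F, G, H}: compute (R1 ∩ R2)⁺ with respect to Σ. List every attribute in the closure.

A, B, D, E, G, H

R1 ∩ R2 = {A, E, H}.
H → B applies, adding B
E → D, G applies, adding D, G
Closure: {A, B, D, E, G, H}.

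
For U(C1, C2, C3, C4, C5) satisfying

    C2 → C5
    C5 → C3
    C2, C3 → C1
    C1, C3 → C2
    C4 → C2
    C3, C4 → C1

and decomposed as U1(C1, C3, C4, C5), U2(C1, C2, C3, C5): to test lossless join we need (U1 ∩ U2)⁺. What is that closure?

C1, C2, C3, C5

U1 ∩ U2 = {C1, C3, C5}.
C1, C3 → C2 applies, adding C2
Closure: {C1, C2, C3, C5}.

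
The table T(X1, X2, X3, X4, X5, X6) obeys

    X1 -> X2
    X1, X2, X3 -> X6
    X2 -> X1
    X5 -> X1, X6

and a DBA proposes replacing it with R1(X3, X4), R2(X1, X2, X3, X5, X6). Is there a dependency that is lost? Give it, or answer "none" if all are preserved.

X1 → X2 lies within R2.
X1, X2, X3 → X6 lies within R2.
X2 → X1 lies within R2.
X5 → X1, X6 lies within R2.
Every dependency is enforceable on the fragments, so the decomposition is dependency-preserving.

none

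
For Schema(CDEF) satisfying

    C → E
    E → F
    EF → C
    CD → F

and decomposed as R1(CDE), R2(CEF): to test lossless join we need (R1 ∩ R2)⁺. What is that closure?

R1 ∩ R2 = {CE}.
E → F applies, adding F
Closure: {CEF}.

CEF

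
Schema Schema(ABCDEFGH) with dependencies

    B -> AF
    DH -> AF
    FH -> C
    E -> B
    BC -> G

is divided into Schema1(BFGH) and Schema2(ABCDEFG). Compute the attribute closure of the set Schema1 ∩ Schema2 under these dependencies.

ABFG

Schema1 ∩ Schema2 = {BFG}.
B → AF applies, adding A
Closure: {ABFG}.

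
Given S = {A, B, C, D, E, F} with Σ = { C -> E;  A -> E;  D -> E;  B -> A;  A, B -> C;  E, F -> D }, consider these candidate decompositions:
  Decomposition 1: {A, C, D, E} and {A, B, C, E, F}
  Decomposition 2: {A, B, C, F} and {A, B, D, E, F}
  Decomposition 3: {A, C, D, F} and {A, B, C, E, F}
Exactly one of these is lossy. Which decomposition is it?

Decomposition 1: common = {A, C, E}, closure = {A, C, E} → lossy.
Decomposition 2: common = {A, B, F}, closure = {A, B, C, D, E, F} → lossless.
Decomposition 3: common = {A, C, F}, closure = {A, C, D, E, F} → lossless.

Decomposition 1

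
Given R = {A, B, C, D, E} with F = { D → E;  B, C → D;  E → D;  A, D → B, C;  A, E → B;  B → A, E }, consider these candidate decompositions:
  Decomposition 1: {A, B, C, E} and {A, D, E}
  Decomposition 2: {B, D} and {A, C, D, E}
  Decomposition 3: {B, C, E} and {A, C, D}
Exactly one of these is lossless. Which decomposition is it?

Decomposition 1: common = {A, E}, closure = {A, B, C, D, E} → lossless.
Decomposition 2: common = {D}, closure = {D, E} → lossy.
Decomposition 3: common = {C}, closure = {C} → lossy.

Decomposition 1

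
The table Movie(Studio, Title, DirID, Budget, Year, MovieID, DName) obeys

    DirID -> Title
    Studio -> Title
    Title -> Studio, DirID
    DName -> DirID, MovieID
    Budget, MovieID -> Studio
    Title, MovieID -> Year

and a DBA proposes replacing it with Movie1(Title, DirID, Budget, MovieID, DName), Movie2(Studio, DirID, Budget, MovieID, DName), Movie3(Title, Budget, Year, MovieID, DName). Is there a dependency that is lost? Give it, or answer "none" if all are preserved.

none

DirID → Title lies within Movie1.
Studio → Title: restricted closure across fragments reaches Title.
Title → Studio, DirID: restricted closure across fragments reaches Studio, DirID.
DName → DirID, MovieID lies within Movie1.
Budget, MovieID → Studio lies within Movie2.
Title, MovieID → Year lies within Movie3.
Every dependency is enforceable on the fragments, so the decomposition is dependency-preserving.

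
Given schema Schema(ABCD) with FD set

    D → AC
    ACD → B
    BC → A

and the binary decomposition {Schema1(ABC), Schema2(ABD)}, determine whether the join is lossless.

Common attributes: Schema1 ∩ Schema2 = {AB}.
No dependency enlarges {AB}, so (AB)⁺ = {AB}.
The closure contains neither all of Schema1 = {ABC} nor all of Schema2 = {ABD}, so the common attributes are not a superkey of either fragment. The join is lossy.

No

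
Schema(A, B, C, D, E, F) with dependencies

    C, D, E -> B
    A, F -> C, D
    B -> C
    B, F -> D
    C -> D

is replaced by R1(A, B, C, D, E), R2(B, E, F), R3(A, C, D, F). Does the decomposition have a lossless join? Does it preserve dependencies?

lossy but dependency-preserving

Lossless test (chase): Rows 1 and 2 agree on B; apply B→C and equate their C entries. Rows 1 and 2 agree on C; apply C→D and equate their D entries. No row becomes fully distinguished — the join is lossy.
Dependency preservation: B, F → D is not contained in any single fragment, but the restricted closure of its left-hand side across the fragments still reaches the right-hand side; the remaining FDs each lie inside some fragment. All dependencies are preserved.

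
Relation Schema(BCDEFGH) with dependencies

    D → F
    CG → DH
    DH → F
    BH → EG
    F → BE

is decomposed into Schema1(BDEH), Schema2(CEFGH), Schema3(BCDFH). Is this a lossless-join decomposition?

Yes

Chase test. Columns are BCDEFGH; row i has aⱼ where attribute j ∈ Schemai, else bᵢⱼ.
Initial tableau (one row per fragment):
  row 1: a1 b12 a3 a4 b15 b16 a7
  row 2: b21 a2 b23 a4 a5 a6 a7
  row 3: a1 a2 a3 b34 a5 b36 a7
Rows 1 and 3 agree on D; apply D→F and equate their F entries.
Rows 1 and 3 agree on BH; apply BH→EG and equate their EG entries.
Rows 1 and 2 agree on F; apply F→BE and equate their BE entries.
Rows 1 and 2 agree on BH; apply BH→EG and equate their EG entries.
Rows 2 and 3 agree on CG; apply CG→DH and equate their DH entries.
Row 2 is now all distinguished symbols — the join is lossless.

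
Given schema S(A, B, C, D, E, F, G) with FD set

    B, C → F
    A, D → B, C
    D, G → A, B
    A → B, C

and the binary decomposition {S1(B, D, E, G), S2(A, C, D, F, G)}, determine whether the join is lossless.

Yes

Common attributes: S1 ∩ S2 = {D, G}.
Closure of {D, G}: D, G → A, B applies, adding A, B; A → B, C applies, adding C; B, C → F applies, adding F. So (D, G)⁺ = {A, B, C, D, F, G}.
This closure contains every attribute of S2, so S1 ∩ S2 → S2. The join is lossless.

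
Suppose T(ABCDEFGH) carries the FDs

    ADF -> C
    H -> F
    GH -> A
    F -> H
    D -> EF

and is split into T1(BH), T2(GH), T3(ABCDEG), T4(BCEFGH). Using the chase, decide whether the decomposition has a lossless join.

No

Chase test. Columns are ABCDEFGH; row i has aⱼ where attribute j ∈ Ti, else bᵢⱼ.
Initial tableau (one row per fragment):
  row 1: b11 a2 b13 b14 b15 b16 b17 a8
  row 2: b21 b22 b23 b24 b25 b26 a7 a8
  row 3: a1 a2 a3 a4 a5 b36 a7 b38
  row 4: b41 a2 a3 b44 a5 a6 a7 a8
Rows 1 and 2 agree on H; apply H→F and equate their F entries.
Rows 1 and 4 agree on H; apply H→F and equate their F entries.
Rows 2 and 4 agree on GH; apply GH→A and equate their A entries.
No row becomes fully distinguished — the join is lossy.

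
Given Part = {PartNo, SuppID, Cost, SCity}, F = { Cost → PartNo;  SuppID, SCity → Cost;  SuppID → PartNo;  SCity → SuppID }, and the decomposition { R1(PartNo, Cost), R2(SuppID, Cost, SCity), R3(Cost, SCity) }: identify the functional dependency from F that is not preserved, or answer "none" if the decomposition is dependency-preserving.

SuppID → PartNo

Check SuppID → PartNo: no single fragment contains all of {PartNo, SuppID}, and the restricted closure of {SuppID} across the fragments never reaches {PartNo}.
Cost → PartNo is preserved.
SuppID, SCity → Cost is preserved.
SCity → SuppID is preserved.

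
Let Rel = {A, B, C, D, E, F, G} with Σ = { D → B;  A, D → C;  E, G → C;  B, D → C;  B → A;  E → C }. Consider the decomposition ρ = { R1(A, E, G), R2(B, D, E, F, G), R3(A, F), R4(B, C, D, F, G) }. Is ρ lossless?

No

Chase test. Columns are A, B, C, D, E, F, G; row i has aⱼ where attribute j ∈ Ri, else bᵢⱼ.
Initial tableau (one row per fragment):
  row 1: a1 b12 b13 b14 a5 b16 a7
  row 2: b21 a2 b23 a4 a5 a6 a7
  row 3: a1 b32 b33 b34 b35 a6 b37
  row 4: b41 a2 a3 a4 b45 a6 a7
Rows 1 and 2 agree on E, G; apply E, G→C and equate their C entries.
Rows 2 and 4 agree on B, D; apply B, D→C and equate their C entries.
Rows 2 and 4 agree on B; apply B→A and equate their A entries.
No row becomes fully distinguished — the join is lossy.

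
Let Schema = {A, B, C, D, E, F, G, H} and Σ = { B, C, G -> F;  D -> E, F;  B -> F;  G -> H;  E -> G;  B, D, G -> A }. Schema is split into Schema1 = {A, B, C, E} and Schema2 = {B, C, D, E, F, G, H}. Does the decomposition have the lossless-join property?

No

Common attributes: Schema1 ∩ Schema2 = {B, C, E}.
Closure of {B, C, E}: B → F applies, adding F; E → G applies, adding G; G → H applies, adding H. So (B, C, E)⁺ = {B, C, E, F, G, H}.
The closure contains neither all of Schema1 = {A, B, C, E} nor all of Schema2 = {B, C, D, E, F, G, H}, so the common attributes are not a superkey of either fragment. The join is lossy.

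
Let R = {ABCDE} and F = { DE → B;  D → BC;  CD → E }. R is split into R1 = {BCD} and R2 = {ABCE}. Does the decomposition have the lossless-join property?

No

Common attributes: R1 ∩ R2 = {BC}.
No dependency enlarges {BC}, so (BC)⁺ = {BC}.
The closure contains neither all of R1 = {BCD} nor all of R2 = {ABCE}, so the common attributes are not a superkey of either fragment. The join is lossy.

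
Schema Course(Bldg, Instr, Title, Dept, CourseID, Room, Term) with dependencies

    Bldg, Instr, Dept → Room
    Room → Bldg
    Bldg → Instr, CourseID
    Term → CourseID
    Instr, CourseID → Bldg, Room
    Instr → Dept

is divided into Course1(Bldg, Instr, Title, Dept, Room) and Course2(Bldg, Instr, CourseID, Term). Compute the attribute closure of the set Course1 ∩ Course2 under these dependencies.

Bldg, Instr, Dept, CourseID, Room

Course1 ∩ Course2 = {Bldg, Instr}.
Bldg → Instr, CourseID applies, adding CourseID
Instr, CourseID → Bldg, Room applies, adding Room
Instr → Dept applies, adding Dept
Closure: {Bldg, Instr, Dept, CourseID, Room}.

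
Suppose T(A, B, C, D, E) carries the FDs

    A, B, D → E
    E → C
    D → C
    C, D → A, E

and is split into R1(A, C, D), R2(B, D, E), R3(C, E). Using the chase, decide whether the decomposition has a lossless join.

Chase test. Columns are A, B, C, D, E; row i has aⱼ where attribute j ∈ Ri, else bᵢⱼ.
Initial tableau (one row per fragment):
  row 1: a1 b12 a3 a4 b15
  row 2: b21 a2 b23 a4 a5
  row 3: b31 b32 a3 b34 a5
Rows 2 and 3 agree on E; apply E→C and equate their C entries.
Rows 1 and 2 agree on C, D; apply C, D→A, E and equate their A, E entries.
Row 2 is now all distinguished symbols — the join is lossless.

Yes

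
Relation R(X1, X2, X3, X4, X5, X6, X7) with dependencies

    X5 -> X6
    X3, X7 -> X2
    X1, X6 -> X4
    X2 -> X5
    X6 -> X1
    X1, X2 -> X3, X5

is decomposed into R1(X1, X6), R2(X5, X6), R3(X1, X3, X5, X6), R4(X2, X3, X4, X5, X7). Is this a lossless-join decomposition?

Yes

Chase test. Columns are X1, X2, X3, X4, X5, X6, X7; row i has aⱼ where attribute j ∈ Ri, else bᵢⱼ.
Initial tableau (one row per fragment):
  row 1: a1 b12 b13 b14 b15 a6 b17
  row 2: b21 b22 b23 b24 a5 a6 b27
  row 3: a1 b32 a3 b34 a5 a6 b37
  row 4: b41 a2 a3 a4 a5 b46 a7
Rows 2 and 4 agree on X5; apply X5→X6 and equate their X6 entries.
Rows 1 and 3 agree on X1, X6; apply X1, X6→X4 and equate their X4 entries.
Rows 1 and 2 agree on X6; apply X6→X1 and equate their X1 entries.
Rows 1 and 4 agree on X6; apply X6→X1 and equate their X1 entries.
Rows 1 and 2 agree on X1, X6; apply X1, X6→X4 and equate their X4 entries.
Rows 1 and 4 agree on X1, X6; apply X1, X6→X4 and equate their X4 entries.
Row 4 is now all distinguished symbols — the join is lossless.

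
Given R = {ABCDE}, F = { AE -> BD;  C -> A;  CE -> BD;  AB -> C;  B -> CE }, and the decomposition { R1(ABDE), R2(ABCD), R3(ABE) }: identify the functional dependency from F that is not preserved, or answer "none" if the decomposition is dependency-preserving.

none

AE → BD lies within R1.
C → A lies within R2.
CE → BD: restricted closure across fragments reaches BD.
AB → C lies within R2.
B → CE: restricted closure across fragments reaches CE.
Every dependency is enforceable on the fragments, so the decomposition is dependency-preserving.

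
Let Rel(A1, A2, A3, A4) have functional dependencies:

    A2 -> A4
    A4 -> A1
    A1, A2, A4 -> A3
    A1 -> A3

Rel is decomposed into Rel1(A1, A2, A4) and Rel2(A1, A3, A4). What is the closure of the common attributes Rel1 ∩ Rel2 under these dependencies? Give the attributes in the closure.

A1, A3, A4

Rel1 ∩ Rel2 = {A1, A4}.
A1 → A3 applies, adding A3
Closure: {A1, A3, A4}.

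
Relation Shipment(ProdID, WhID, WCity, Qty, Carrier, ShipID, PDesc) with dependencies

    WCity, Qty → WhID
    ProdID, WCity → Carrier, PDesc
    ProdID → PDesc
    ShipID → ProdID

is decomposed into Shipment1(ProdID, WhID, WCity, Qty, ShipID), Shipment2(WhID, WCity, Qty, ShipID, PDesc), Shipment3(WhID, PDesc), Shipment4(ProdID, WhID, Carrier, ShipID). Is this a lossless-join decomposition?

No

Chase test. Columns are ProdID, WhID, WCity, Qty, Carrier, ShipID, PDesc; row i has aⱼ where attribute j ∈ Shipmenti, else bᵢⱼ.
Initial tableau (one row per fragment):
  row 1: a1 a2 a3 a4 b15 a6 b17
  row 2: b21 a2 a3 a4 b25 a6 a7
  row 3: b31 a2 b33 b34 b35 b36 a7
  row 4: a1 a2 b43 b44 a5 a6 b47
Rows 1 and 4 agree on ProdID; apply ProdID→PDesc and equate their PDesc entries.
Rows 1 and 2 agree on ShipID; apply ShipID→ProdID and equate their ProdID entries.
Rows 1 and 2 agree on ProdID, WCity; apply ProdID, WCity→Carrier, PDesc and equate their Carrier, PDesc entries.
No row becomes fully distinguished — the join is lossy.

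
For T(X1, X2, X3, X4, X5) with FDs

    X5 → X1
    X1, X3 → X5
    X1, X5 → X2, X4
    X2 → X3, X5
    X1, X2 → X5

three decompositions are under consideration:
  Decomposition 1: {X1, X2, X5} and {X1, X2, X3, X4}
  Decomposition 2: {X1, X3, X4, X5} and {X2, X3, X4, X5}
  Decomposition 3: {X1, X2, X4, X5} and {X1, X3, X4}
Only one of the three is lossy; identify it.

Decomposition 3

Decomposition 1: common = {X1, X2}, closure = {X1, X2, X3, X4, X5} → lossless.
Decomposition 2: common = {X3, X4, X5}, closure = {X1, X2, X3, X4, X5} → lossless.
Decomposition 3: common = {X1, X4}, closure = {X1, X4} → lossy.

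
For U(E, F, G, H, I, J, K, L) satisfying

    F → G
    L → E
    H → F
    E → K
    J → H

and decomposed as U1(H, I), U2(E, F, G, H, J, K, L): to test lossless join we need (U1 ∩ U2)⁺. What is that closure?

F, G, H

U1 ∩ U2 = {H}.
H → F applies, adding F
F → G applies, adding G
Closure: {F, G, H}.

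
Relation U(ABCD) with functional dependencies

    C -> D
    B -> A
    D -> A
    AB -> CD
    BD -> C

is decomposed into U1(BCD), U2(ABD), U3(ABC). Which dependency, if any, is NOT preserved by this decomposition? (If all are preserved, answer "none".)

C → D lies within U1.
B → A lies within U2.
D → A lies within U2.
AB → CD: restricted closure across fragments reaches CD.
BD → C lies within U1.
Every dependency is enforceable on the fragments, so the decomposition is dependency-preserving.

none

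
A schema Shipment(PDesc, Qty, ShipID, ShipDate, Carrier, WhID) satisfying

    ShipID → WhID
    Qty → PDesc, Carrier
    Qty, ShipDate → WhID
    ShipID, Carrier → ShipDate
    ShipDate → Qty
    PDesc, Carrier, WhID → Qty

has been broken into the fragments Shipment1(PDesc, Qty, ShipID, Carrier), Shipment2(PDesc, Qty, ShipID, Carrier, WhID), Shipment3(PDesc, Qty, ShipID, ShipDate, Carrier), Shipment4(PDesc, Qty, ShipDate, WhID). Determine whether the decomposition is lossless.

Chase test. Columns are PDesc, Qty, ShipID, ShipDate, Carrier, WhID; row i has aⱼ where attribute j ∈ Shipmenti, else bᵢⱼ.
Initial tableau (one row per fragment):
  row 1: a1 a2 a3 b14 a5 b16
  row 2: a1 a2 a3 b24 a5 a6
  row 3: a1 a2 a3 a4 a5 b36
  row 4: a1 a2 b43 a4 b45 a6
Rows 1 and 2 agree on ShipID; apply ShipID→WhID and equate their WhID entries.
Rows 1 and 3 agree on ShipID; apply ShipID→WhID and equate their WhID entries.
Rows 1 and 4 agree on Qty; apply Qty→PDesc, Carrier and equate their PDesc, Carrier entries.
Rows 1 and 2 agree on ShipID, Carrier; apply ShipID, Carrier→ShipDate and equate their ShipDate entries.
Rows 1 and 3 agree on ShipID, Carrier; apply ShipID, Carrier→ShipDate and equate their ShipDate entries.
Row 1 is now all distinguished symbols — the join is lossless.

Yes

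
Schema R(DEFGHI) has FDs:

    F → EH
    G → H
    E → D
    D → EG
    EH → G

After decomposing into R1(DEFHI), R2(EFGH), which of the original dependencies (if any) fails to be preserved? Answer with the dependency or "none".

none

F → EH lies within R1.
G → H lies within R2.
E → D lies within R1.
D → EG: restricted closure across fragments reaches EG.
EH → G lies within R2.
Every dependency is enforceable on the fragments, so the decomposition is dependency-preserving.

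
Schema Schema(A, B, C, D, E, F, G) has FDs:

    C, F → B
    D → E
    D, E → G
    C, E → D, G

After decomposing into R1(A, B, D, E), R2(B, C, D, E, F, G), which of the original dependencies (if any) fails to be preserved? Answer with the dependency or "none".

C, F → B lies within R2.
D → E lies within R1.
D, E → G lies within R2.
C, E → D, G lies within R2.
Every dependency is enforceable on the fragments, so the decomposition is dependency-preserving.

none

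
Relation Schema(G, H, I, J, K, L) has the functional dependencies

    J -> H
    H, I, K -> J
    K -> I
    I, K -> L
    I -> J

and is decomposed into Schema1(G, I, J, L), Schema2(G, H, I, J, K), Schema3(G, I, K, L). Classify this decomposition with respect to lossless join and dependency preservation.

Lossless test (chase): Rows 1 and 2 agree on J; apply J→H and equate their H entries. Rows 2 and 3 agree on I, K; apply I, K→L and equate their L entries. Rows 1 and 3 agree on I; apply I→J and equate their J entries. Rows 1 and 3 agree on J; apply J→H and equate their H entries. Row 2 is now all distinguished symbols — the join is lossless.
Dependency preservation: every FD's attributes lie within a single fragment, so each can be enforced locally — preserved.

lossless and dependency-preserving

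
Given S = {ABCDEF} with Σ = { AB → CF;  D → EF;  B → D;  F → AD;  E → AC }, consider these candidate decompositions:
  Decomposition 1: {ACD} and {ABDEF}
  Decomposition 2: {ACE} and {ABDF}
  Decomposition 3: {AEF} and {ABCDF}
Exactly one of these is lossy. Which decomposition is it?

Decomposition 1: common = {AD}, closure = {ACDEF} → lossless.
Decomposition 2: common = {A}, closure = {A} → lossy.
Decomposition 3: common = {AF}, closure = {ACDEF} → lossless.

Decomposition 2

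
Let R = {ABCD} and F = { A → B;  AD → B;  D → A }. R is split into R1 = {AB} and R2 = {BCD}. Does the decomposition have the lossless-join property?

No

Common attributes: R1 ∩ R2 = {B}.
No dependency enlarges {B}, so (B)⁺ = {B}.
The closure contains neither all of R1 = {AB} nor all of R2 = {BCD}, so the common attributes are not a superkey of either fragment. The join is lossy.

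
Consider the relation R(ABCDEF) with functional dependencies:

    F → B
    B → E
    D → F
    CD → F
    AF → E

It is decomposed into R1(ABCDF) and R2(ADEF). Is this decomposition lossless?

Common attributes: R1 ∩ R2 = {ADF}.
Closure of {ADF}: F → B applies, adding B; B → E applies, adding E. So (ADF)⁺ = {ABDEF}.
This closure contains every attribute of R2, so R1 ∩ R2 → R2. The join is lossless.

Yes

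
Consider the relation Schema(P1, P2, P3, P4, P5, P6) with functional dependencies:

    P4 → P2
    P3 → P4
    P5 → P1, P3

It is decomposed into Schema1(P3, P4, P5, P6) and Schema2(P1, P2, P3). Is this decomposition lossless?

No

Common attributes: Schema1 ∩ Schema2 = {P3}.
Closure of {P3}: P3 → P4 applies, adding P4; P4 → P2 applies, adding P2. So (P3)⁺ = {P2, P3, P4}.
The closure contains neither all of Schema1 = {P3, P4, P5, P6} nor all of Schema2 = {P1, P2, P3}, so the common attributes are not a superkey of either fragment. The join is lossy.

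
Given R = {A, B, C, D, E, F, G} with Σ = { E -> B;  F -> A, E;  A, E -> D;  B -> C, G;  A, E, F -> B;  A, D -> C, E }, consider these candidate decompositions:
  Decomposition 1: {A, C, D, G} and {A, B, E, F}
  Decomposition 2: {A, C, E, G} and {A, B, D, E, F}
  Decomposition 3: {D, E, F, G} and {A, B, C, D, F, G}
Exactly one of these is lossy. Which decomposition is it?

Decomposition 1: common = {A}, closure = {A} → lossy.
Decomposition 2: common = {A, E}, closure = {A, B, C, D, E, G} → lossless.
Decomposition 3: common = {D, F, G}, closure = {A, B, C, D, E, F, G} → lossless.

Decomposition 1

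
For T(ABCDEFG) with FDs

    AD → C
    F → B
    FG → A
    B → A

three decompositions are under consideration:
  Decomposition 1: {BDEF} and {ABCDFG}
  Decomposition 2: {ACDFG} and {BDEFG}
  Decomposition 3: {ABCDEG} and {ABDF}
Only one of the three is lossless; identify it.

Decomposition 2

Decomposition 1: common = {BDF}, closure = {ABCDF} → lossy.
Decomposition 2: common = {DFG}, closure = {ABCDFG} → lossless.
Decomposition 3: common = {ABD}, closure = {ABCD} → lossy.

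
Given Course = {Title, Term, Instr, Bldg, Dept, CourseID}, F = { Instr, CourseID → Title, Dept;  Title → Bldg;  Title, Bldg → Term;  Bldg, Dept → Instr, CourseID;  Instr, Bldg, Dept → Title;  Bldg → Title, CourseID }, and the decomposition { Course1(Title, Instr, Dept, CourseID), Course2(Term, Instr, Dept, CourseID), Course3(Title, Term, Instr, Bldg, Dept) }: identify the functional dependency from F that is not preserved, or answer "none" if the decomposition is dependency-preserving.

Instr, CourseID → Title, Dept lies within Course1.
Title → Bldg lies within Course3.
Title, Bldg → Term lies within Course3.
Bldg, Dept → Instr, CourseID: restricted closure across fragments reaches Instr, CourseID.
Instr, Bldg, Dept → Title lies within Course3.
Bldg → Title, CourseID: restricted closure across fragments reaches Title, CourseID.
Every dependency is enforceable on the fragments, so the decomposition is dependency-preserving.

none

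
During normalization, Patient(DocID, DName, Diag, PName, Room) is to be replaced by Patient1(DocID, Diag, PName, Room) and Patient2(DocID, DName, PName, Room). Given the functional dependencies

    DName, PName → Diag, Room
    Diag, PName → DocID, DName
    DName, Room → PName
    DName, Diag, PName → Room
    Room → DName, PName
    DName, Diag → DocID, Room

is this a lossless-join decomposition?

Yes

Common attributes: Patient1 ∩ Patient2 = {DocID, PName, Room}.
Closure of {DocID, PName, Room}: Room → DName, PName applies, adding DName; DName, PName → Diag, Room applies, adding Diag. So (DocID, PName, Room)⁺ = {DocID, DName, Diag, PName, Room}.
This closure contains every attribute of Patient1, so Patient1 ∩ Patient2 → Patient1. The join is lossless.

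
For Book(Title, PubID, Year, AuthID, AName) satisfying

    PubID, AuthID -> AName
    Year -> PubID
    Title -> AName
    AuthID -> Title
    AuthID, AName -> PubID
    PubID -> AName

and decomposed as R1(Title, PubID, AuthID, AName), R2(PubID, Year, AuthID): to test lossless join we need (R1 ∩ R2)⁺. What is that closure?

Title, PubID, AuthID, AName

R1 ∩ R2 = {PubID, AuthID}.
PubID, AuthID → AName applies, adding AName
AuthID → Title applies, adding Title
Closure: {Title, PubID, AuthID, AName}.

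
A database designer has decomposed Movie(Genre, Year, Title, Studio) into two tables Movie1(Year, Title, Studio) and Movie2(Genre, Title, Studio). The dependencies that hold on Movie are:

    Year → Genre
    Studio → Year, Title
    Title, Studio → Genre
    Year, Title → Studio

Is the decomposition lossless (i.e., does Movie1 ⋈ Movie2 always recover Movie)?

Yes

Common attributes: Movie1 ∩ Movie2 = {Title, Studio}.
Closure of {Title, Studio}: Studio → Year, Title applies, adding Year; Title, Studio → Genre applies, adding Genre. So (Title, Studio)⁺ = {Genre, Year, Title, Studio}.
This closure contains every attribute of Movie1, so Movie1 ∩ Movie2 → Movie1. The join is lossless.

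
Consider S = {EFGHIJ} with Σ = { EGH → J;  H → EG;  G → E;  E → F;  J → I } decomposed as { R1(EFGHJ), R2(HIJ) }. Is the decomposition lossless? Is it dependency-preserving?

Lossless test: (HJ)⁺ = {EFGHIJ}, which contains all of one fragment — lossless.
Dependency preservation: every FD's attributes lie within a single fragment, so each can be enforced locally — preserved.

lossless and dependency-preserving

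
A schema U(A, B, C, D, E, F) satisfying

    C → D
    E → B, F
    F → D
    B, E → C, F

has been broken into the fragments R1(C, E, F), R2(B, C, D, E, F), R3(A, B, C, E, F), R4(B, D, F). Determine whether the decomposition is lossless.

Chase test. Columns are A, B, C, D, E, F; row i has aⱼ where attribute j ∈ Ri, else bᵢⱼ.
Initial tableau (one row per fragment):
  row 1: b11 b12 a3 b14 a5 a6
  row 2: b21 a2 a3 a4 a5 a6
  row 3: a1 a2 a3 b34 a5 a6
  row 4: b41 a2 b43 a4 b45 a6
Rows 1 and 2 agree on C; apply C→D and equate their D entries.
Rows 1 and 3 agree on C; apply C→D and equate their D entries.
Rows 1 and 2 agree on E; apply E→B, F and equate their B, F entries.
Row 3 is now all distinguished symbols — the join is lossless.

Yes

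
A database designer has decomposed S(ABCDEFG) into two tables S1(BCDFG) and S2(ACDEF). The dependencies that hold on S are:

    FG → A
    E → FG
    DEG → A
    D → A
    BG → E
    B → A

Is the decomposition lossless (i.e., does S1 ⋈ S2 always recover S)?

No

Common attributes: S1 ∩ S2 = {CDF}.
Closure of {CDF}: D → A applies, adding A. So (CDF)⁺ = {ACDF}.
The closure contains neither all of S1 = {BCDFG} nor all of S2 = {ACDEF}, so the common attributes are not a superkey of either fragment. The join is lossy.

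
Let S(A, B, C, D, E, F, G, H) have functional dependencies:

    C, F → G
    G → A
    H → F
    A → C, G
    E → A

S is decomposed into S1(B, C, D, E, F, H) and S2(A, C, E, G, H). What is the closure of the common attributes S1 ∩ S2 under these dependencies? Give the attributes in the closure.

S1 ∩ S2 = {C, E, H}.
H → F applies, adding F
E → A applies, adding A
C, F → G applies, adding G
Closure: {A, C, E, F, G, H}.

A, C, E, F, G, H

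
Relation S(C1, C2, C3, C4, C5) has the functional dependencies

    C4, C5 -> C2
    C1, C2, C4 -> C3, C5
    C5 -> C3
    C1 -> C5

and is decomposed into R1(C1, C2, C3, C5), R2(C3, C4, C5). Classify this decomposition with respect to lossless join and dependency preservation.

lossy and not dependency-preserving

Lossless test: (C3, C5)⁺ = {C3, C5}, which is a superkey of neither fragment — lossy.
Dependency preservation: the restricted closure of {C4, C5} across the fragments never reaches {C2}, so C4, C5 → C2 cannot be enforced without a join — not preserved.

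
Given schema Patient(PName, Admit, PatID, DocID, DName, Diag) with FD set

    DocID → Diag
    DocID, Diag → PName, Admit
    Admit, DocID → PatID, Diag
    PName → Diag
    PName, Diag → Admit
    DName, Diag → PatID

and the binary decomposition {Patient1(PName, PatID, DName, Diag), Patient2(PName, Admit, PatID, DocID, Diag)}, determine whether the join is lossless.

Common attributes: Patient1 ∩ Patient2 = {PName, PatID, Diag}.
Closure of {PName, PatID, Diag}: PName, Diag → Admit applies, adding Admit. So (PName, PatID, Diag)⁺ = {PName, Admit, PatID, Diag}.
The closure contains neither all of Patient1 = {PName, PatID, DName, Diag} nor all of Patient2 = {PName, Admit, PatID, DocID, Diag}, so the common attributes are not a superkey of either fragment. The join is lossy.

No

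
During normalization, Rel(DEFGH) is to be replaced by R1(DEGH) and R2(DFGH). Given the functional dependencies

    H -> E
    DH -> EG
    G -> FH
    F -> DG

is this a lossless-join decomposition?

Yes

Common attributes: R1 ∩ R2 = {DGH}.
Closure of {DGH}: H → E applies, adding E; G → FH applies, adding F. So (DGH)⁺ = {DEFGH}.
This closure contains every attribute of R1, so R1 ∩ R2 → R1. The join is lossless.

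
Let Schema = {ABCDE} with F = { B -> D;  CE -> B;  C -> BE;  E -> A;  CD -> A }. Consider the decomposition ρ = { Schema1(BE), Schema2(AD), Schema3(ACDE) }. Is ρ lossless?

Chase test. Columns are ABCDE; row i has aⱼ where attribute j ∈ Schemai, else bᵢⱼ.
Initial tableau (one row per fragment):
  row 1: b11 a2 b13 b14 a5
  row 2: a1 b22 b23 a4 b25
  row 3: a1 b32 a3 a4 a5
Rows 1 and 3 agree on E; apply E→A and equate their A entries.
No row becomes fully distinguished — the join is lossy.

No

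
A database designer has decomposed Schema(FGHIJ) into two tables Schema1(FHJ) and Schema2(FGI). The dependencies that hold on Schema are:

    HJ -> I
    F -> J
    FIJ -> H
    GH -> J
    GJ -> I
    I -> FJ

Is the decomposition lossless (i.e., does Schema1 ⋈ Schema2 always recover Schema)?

No

Common attributes: Schema1 ∩ Schema2 = {F}.
Closure of {F}: F → J applies, adding J. So (F)⁺ = {FJ}.
The closure contains neither all of Schema1 = {FHJ} nor all of Schema2 = {FGI}, so the common attributes are not a superkey of either fragment. The join is lossy.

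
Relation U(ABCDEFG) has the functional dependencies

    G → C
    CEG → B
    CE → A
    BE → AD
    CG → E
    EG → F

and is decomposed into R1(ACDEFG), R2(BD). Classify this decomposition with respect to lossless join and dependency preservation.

Lossless test: (D)⁺ = {D}, which is a superkey of neither fragment — lossy.
Dependency preservation: the restricted closure of {CEG} across the fragments never reaches {B}, so CEG → B cannot be enforced without a join — not preserved.

lossy and not dependency-preserving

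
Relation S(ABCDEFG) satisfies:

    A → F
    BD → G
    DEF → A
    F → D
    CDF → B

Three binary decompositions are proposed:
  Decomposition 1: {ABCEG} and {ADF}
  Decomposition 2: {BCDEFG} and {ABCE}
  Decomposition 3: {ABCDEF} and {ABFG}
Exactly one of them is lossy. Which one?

Decomposition 2

Decomposition 1: common = {A}, closure = {ADF} → lossless.
Decomposition 2: common = {BCE}, closure = {BCE} → lossy.
Decomposition 3: common = {ABF}, closure = {ABDFG} → lossless.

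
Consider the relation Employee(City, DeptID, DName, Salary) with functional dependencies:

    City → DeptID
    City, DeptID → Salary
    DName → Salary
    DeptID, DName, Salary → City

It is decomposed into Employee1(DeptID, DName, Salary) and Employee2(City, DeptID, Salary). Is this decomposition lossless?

Common attributes: Employee1 ∩ Employee2 = {DeptID, Salary}.
No dependency enlarges {DeptID, Salary}, so (DeptID, Salary)⁺ = {DeptID, Salary}.
The closure contains neither all of Employee1 = {DeptID, DName, Salary} nor all of Employee2 = {City, DeptID, Salary}, so the common attributes are not a superkey of either fragment. The join is lossy.

No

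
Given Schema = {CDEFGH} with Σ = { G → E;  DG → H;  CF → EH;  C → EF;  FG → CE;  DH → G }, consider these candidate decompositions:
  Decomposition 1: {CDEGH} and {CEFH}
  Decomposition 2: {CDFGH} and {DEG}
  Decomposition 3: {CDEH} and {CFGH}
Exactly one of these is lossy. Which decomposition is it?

Decomposition 3

Decomposition 1: common = {CEH}, closure = {CEFH} → lossless.
Decomposition 2: common = {DG}, closure = {DEGH} → lossless.
Decomposition 3: common = {CH}, closure = {CEFH} → lossy.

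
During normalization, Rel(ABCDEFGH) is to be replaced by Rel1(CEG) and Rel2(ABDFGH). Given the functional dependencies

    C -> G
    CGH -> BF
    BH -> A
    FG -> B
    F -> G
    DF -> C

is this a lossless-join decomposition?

No

Common attributes: Rel1 ∩ Rel2 = {G}.
No dependency enlarges {G}, so (G)⁺ = {G}.
The closure contains neither all of Rel1 = {CEG} nor all of Rel2 = {ABDFGH}, so the common attributes are not a superkey of either fragment. The join is lossy.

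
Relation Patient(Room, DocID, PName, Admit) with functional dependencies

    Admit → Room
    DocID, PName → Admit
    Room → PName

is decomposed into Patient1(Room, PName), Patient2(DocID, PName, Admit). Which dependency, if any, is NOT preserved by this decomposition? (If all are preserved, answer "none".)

Check Admit → Room: no single fragment contains all of {Room, Admit}, and the restricted closure of {Admit} across the fragments never reaches {Room}.
DocID, PName → Admit is preserved.
Room → PName is preserved.

Admit → Room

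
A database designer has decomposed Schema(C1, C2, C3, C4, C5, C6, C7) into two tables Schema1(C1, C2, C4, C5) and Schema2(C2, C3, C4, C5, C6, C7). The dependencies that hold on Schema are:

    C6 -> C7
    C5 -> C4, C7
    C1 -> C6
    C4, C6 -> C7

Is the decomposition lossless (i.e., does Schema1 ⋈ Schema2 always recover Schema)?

Common attributes: Schema1 ∩ Schema2 = {C2, C4, C5}.
Closure of {C2, C4, C5}: C5 → C4, C7 applies, adding C7. So (C2, C4, C5)⁺ = {C2, C4, C5, C7}.
The closure contains neither all of Schema1 = {C1, C2, C4, C5} nor all of Schema2 = {C2, C3, C4, C5, C6, C7}, so the common attributes are not a superkey of either fragment. The join is lossy.

No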